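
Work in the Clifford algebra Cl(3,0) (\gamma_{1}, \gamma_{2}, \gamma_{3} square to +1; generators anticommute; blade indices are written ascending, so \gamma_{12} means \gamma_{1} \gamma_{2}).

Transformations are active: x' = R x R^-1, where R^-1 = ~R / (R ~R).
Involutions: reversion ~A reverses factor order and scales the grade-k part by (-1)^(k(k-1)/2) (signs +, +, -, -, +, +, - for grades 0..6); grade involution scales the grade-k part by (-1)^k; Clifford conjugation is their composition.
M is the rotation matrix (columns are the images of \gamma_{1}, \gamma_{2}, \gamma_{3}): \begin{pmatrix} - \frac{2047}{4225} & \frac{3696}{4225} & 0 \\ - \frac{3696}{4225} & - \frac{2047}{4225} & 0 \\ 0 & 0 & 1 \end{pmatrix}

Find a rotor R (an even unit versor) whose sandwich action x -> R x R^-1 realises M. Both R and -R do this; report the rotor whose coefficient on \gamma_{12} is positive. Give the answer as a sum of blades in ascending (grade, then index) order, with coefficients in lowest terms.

Method: write R = a + b12*\gamma_{12} + b13*\gamma_{13} + b23*\gamma_{23} with a^2 + b12^2 + b13^2 + b23^2 = 1 (so R^-1 = ~R). Expanding the columns R e_j ~R gives tr M = 4a^2 - 1 and, from the antisymmetric part, M21 - M12 = -4a*b12, M13 - M31 = 4a*b13, M32 - M23 = -4a*b23.
Here tr M = \frac{131}{4225}, so a^2 = (1 + tr M)/4 = \frac{1089}{4225} and a = ±\frac{33}{65}. Taking a = \frac{33}{65}: M21 - M12 = -\frac{7392}{4225}, M13 - M31 = 0, M32 - M23 = 0, giving b12 = \frac{56}{65}, b13 = 0, b23 = 0, i.e. R = \frac{33}{65} + \frac{56}{65} \gamma_{12}.
Its \gamma_{12} coefficient is already positive.
Answer: \frac{33}{65} + \frac{56}{65} \gamma_{12}. Uniqueness: Spin(3) -> SO(3) maps R and -R to the same rotation of trace \frac{131}{4225}; fixing the sign of the \gamma_{12} coefficient removes the ambiguity.


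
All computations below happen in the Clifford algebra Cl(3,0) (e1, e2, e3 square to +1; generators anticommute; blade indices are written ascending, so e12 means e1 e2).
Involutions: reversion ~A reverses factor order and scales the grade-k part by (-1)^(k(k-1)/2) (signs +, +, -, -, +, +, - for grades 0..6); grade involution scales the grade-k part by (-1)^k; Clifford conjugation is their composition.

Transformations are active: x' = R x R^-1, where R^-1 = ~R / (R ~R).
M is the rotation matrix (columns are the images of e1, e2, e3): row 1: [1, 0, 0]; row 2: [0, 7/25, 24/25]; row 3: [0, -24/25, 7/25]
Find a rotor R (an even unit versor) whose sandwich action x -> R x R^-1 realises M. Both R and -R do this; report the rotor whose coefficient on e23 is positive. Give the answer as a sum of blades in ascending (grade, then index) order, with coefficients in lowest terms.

Method: write R = a + b12*e12 + b13*e13 + b23*e23 with a^2 + b12^2 + b13^2 + b23^2 = 1 (so R^-1 = ~R). Expanding the columns R e_j ~R gives tr M = 4a^2 - 1 and, from the antisymmetric part, M21 - M12 = -4a*b12, M13 - M31 = 4a*b13, M32 - M23 = -4a*b23.
Here tr M = 39/25, so a^2 = (1 + tr M)/4 = 16/25 and a = ±4/5. Taking a = 4/5: M21 - M12 = 0, M13 - M31 = 0, M32 - M23 = -48/25, giving b12 = 0, b13 = 0, b23 = 3/5, i.e. R = 4/5 + 3/5*e23.
Its e23 coefficient is already positive.
Answer: 4/5 + 3/5*e23. Recall the cover is two-to-one: with M of trace 39/25, both preimages act alike, and the stated e23 sign chooses the sheet.


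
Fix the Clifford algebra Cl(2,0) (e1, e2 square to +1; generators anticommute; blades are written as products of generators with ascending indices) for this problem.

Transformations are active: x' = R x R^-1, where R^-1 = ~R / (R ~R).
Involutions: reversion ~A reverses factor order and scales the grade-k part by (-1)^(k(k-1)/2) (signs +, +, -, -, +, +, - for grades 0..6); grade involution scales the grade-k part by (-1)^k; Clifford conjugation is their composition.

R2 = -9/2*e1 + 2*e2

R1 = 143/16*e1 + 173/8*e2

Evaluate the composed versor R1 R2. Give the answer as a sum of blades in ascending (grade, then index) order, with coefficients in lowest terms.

Distribute over the terms of R1 (each basis-blade product reordered to ascending indices, repeated generators contracted through their squares):
(143/16*e1) R2 = -1287/32 + 143/8*e1 e2
(173/8*e2) R2 = 173/4 + 1557/16*e1 e2
Summing the partial products and collecting blades:
Answer: 97/32 + 1843/16*e1 e2


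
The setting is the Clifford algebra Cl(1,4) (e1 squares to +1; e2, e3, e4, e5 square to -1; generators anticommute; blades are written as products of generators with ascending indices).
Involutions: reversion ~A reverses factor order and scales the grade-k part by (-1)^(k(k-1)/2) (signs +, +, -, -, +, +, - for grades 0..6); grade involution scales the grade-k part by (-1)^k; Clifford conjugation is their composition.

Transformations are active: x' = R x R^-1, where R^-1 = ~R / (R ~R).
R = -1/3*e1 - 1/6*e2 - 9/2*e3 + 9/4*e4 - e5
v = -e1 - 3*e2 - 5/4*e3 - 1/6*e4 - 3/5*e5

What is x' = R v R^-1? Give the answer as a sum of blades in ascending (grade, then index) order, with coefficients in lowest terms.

~R = -1/3*e1 - 1/6*e2 - 9/2*e3 + 9/4*e4 - e5, and R ~R = -1259/48, so R^-1 = ~R / (-1259/48).
R v = -361/60 + 5/6*e1 e2 - 49/12*e1 e3 + 83/36*e1 e4 - 4/5*e1 e5 - 319/24*e2 e3 + 61/9*e2 e4 - 29/10*e2 e5 + 57/16*e3 e4 + 29/20*e3 e5 - 91/60*e4 e5
Answer: 15997/18885*e1 + 55211/18885*e2 - 20509/25180*e3 + 45283/37770*e4 + 889/6295*e5


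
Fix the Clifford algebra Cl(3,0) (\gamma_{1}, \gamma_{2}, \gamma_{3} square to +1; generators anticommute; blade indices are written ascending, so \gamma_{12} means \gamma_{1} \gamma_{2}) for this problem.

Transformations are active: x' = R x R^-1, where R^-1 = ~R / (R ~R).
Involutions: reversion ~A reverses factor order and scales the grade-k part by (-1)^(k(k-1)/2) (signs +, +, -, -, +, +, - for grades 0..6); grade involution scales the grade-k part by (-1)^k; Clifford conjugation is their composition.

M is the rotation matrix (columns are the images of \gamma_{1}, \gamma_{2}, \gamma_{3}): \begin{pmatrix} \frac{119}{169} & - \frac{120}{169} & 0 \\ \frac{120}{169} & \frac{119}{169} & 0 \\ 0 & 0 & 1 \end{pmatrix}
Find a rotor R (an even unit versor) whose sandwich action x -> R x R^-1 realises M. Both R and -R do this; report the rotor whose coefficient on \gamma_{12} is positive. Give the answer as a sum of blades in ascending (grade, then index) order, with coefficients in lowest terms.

Method: write R = a + b12*\gamma_{12} + b13*\gamma_{13} + b23*\gamma_{23} with a^2 + b12^2 + b13^2 + b23^2 = 1 (so R^-1 = ~R). Expanding the columns R e_j ~R gives tr M = 4a^2 - 1 and, from the antisymmetric part, M21 - M12 = -4a*b12, M13 - M31 = 4a*b13, M32 - M23 = -4a*b23.
Here tr M = \frac{407}{169}, so a^2 = (1 + tr M)/4 = \frac{144}{169} and a = ±\frac{12}{13}. Taking a = \frac{12}{13}: M21 - M12 = \frac{240}{169}, M13 - M31 = 0, M32 - M23 = 0, giving b12 = -\frac{5}{13}, b13 = 0, b23 = 0, i.e. R = \frac{12}{13} - \frac{5}{13} \gamma_{12}.
Its \gamma_{12} coefficient is negative, so report the other preimage -R.
Answer: -\frac{12}{13} + \frac{5}{13} \gamma_{12}. Key observation: the double cover Spin(3) -> SO(3) sends R and -R to the same matrix (trace \frac{407}{169} here), so the stated sign of the \gamma_{12} coefficient is what selects one sheet.


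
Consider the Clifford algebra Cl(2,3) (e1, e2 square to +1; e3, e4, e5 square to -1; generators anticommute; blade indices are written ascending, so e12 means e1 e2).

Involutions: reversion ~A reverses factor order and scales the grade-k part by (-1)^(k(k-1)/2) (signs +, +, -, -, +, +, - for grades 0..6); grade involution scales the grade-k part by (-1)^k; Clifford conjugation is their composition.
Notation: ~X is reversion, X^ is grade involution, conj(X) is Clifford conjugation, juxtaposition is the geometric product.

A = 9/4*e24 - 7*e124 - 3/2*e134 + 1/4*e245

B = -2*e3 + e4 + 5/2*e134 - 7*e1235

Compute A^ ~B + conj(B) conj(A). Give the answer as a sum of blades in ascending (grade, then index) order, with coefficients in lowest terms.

first term: 15/4 - 9/4*e2 - 7*e12 - 3/2*e13 - 3*e14 - 35/2*e23 - 1/4*e25 - 45/8*e123 + 7/4*e134 + 9/2*e234 - 21/2*e245 - 49*e345 + 14*e1234 - 5/8*e1235 - 63/4*e1345 + 1/2*e2345
second term: 15/4 + 9/4*e2 - 7*e12 - 3/2*e13 - 3*e14 + 35/2*e23 - 1/4*e25 + 45/8*e123 - 7/4*e134 + 9/2*e234 + 21/2*e245 + 49*e345 - 14*e1234 - 5/8*e1235 - 63/4*e1345 - 1/2*e2345
Answer: 15/2 - 14*e12 - 3*e13 - 6*e14 - 1/2*e25 + 9*e234 - 5/4*e1235 - 63/2*e1345


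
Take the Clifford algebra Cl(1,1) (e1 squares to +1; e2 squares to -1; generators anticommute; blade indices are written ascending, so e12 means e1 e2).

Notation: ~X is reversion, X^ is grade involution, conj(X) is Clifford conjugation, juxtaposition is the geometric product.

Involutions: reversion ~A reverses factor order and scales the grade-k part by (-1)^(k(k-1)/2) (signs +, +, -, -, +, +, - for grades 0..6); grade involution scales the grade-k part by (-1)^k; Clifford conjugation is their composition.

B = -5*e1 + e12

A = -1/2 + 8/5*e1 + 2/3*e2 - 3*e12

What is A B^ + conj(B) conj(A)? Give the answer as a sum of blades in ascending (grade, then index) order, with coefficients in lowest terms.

first term: 5 - 11/6*e1 + 83/5*e2 - 23/6*e12
second term: -11 - 19/6*e1 + 67/5*e2 - 17/6*e12
Answer: -6 - 5*e1 + 30*e2 - 20/3*e12


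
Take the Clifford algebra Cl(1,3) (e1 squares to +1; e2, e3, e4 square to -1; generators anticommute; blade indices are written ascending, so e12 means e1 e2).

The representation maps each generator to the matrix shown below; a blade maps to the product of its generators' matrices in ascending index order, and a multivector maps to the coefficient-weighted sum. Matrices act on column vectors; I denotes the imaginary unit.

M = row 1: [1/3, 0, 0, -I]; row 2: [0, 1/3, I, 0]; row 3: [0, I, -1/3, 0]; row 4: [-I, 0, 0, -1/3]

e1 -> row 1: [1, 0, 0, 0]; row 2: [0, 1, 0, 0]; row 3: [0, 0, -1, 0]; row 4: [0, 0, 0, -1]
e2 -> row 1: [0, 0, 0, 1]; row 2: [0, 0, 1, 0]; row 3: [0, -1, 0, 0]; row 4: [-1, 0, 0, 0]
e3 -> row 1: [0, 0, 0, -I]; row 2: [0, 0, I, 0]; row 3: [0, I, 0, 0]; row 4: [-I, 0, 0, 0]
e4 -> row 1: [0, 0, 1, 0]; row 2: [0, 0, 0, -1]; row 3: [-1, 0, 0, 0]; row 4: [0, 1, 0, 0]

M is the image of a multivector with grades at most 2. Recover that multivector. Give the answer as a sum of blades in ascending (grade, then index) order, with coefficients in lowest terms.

Method: the blade images are trace-orthogonal — tr(rho(e_A) rho(e_B)^-1) = 4 if A = B and 0 otherwise — and rho(e_A)^-1 = (e_A)^2 * rho(e_A) with (e_A)^2 = +1 or -1, so the coefficient of e_A in the preimage is (e_A)^2 * tr(M rho(e_A))/4.
Nonzero projections over blades of grade <= 2: e1: (e1)^2 = +1, tr(M rho(e1)) = 4/3, coefficient 1/3; e3: (e3)^2 = -1, tr(M rho(e3)) = -4, coefficient 1. Every other blade of grade <= 2 projects to 0.
Answer: 1/3*e1 + e3


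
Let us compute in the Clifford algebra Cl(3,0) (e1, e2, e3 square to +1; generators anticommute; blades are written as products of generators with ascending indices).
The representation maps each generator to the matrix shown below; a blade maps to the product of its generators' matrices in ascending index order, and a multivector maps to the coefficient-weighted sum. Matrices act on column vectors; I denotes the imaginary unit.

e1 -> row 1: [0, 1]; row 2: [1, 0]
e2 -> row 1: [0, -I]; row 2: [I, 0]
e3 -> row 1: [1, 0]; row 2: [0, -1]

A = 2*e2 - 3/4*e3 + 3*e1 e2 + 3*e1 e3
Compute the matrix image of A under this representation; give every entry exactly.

Bivector images (products of the table entries): rho(e1 e2) = rho(e1)rho(e2) = row 1: [I, 0]; row 2: [0, -I]; rho(e1 e3) = rho(e1)rho(e3) = row 1: [0, -1]; row 2: [1, 0].
M = (2)*rho(e2) + (-3/4)*rho(e3) + (3)*rho(e1 e2) + (3)*rho(e1 e3), summed entrywise:
Answer: row 1: [-3/4 + 3*I, -3 - 2*I]; row 2: [3 + 2*I, 3/4 - 3*I]


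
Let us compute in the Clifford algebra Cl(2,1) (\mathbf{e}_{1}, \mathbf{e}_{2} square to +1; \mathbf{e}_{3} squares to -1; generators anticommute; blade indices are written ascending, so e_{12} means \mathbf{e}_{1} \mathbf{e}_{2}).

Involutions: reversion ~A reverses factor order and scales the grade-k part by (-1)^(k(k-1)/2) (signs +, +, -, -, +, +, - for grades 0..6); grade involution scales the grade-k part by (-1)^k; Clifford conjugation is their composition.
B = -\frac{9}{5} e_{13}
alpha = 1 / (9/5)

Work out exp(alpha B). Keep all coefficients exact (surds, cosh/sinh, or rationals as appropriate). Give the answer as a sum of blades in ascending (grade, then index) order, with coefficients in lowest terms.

B^2 = (-\frac{9}{5})^2*(e_{13})^2 = \frac{81}{25}*(+1) = \frac{81}{25} (a basis 2-blade squares to minus the product of its generators' squares).
B^2 = \frac{81}{25} — the series telescopes hyperbolically here: l = \frac{9}{5}, alpha*l = 1, so exp(alpha B) = cosh(1) + (sinh(1)/(\frac{9}{5}))*B = \cosh{\left(1 \right)} + (\frac{5 \sinh{\left(1 \right)}}{9})*B.
Answer: \cosh{\left(1 \right)} - \sinh{\left(1 \right)} e_{13}


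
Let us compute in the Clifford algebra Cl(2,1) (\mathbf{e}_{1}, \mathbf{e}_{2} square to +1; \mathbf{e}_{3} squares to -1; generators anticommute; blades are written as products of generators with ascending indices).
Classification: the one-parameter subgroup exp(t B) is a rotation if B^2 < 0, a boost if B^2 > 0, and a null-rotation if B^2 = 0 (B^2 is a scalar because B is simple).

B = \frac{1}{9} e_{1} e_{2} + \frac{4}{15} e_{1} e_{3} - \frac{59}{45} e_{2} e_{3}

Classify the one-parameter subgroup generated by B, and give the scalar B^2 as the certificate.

B^2 term by term: the squares give (\frac{1}{9})^2*(e_{1} e_{2})^2 + (\frac{4}{15})^2*(e_{1} e_{3})^2 + (-\frac{59}{45})^2*(e_{2} e_{3})^2 = \frac{1}{81}*(-1) + \frac{16}{225}*(+1) + \frac{3481}{2025}*(+1) = \frac{16}{9} (each basis 2-blade squares to minus the product of its generators' squares); cross terms between blades sharing an index anticommute and cancel. So B^2 = \frac{16}{9}.
Answer: boost, certificate B^2 = \frac{16}{9}. Check the certificate: B^2 = \frac{16}{9}, and that sign is decisive whatever form B takes.


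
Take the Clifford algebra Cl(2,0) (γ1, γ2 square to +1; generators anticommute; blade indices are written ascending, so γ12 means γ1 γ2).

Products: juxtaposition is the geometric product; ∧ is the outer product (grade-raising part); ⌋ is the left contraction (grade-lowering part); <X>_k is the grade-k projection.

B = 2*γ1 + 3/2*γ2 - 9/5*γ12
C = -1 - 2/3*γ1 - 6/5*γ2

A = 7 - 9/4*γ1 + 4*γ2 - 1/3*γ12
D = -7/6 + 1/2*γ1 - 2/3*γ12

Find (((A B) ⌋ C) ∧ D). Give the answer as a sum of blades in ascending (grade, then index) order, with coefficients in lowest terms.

step 1: 9/10 + 207/10*γ1 + 913/60*γ2 - 959/40*γ12
step 2: -824/25 - 3/5*γ1 - 27/25*γ2
step 3: 2884/75 - 789/50*γ1 + 63/50*γ2 + 3377/150*γ12
Answer: 2884/75 - 789/50*γ1 + 63/50*γ2 + 3377/150*γ12


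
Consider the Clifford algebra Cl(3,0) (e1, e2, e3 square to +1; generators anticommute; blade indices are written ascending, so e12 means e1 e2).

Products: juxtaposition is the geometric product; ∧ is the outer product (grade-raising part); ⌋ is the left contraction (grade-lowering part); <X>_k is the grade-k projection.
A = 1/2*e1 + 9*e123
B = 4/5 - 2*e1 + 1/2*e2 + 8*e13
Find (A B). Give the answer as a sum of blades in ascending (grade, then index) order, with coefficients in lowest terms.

step 1: -1 + 2/5*e1 + 72*e2 + 4*e3 + 1/4*e12 - 9/2*e13 - 18*e23 + 36/5*e123
Answer: -1 + 2/5*e1 + 72*e2 + 4*e3 + 1/4*e12 - 9/2*e13 - 18*e23 + 36/5*e123


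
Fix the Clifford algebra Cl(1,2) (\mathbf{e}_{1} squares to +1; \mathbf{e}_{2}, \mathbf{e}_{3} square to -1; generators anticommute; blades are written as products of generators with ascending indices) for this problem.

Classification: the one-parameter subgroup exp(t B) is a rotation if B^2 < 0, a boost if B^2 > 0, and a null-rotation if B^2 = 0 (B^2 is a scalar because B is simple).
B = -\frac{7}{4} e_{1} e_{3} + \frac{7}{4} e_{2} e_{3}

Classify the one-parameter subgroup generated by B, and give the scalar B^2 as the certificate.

B^2 term by term: the squares give (-\frac{7}{4})^2*(e_{1} e_{3})^2 + (\frac{7}{4})^2*(e_{2} e_{3})^2 = \frac{49}{16}*(+1) + \frac{49}{16}*(-1) = 0 (each basis 2-blade squares to minus the product of its generators' squares); cross terms between blades sharing an index anticommute and cancel. So B^2 = 0.
Answer: null-rotation, certificate B^2 = 0. One invariant decides it: the square 0 survives every conjugation, and its sign is exactly the classification.


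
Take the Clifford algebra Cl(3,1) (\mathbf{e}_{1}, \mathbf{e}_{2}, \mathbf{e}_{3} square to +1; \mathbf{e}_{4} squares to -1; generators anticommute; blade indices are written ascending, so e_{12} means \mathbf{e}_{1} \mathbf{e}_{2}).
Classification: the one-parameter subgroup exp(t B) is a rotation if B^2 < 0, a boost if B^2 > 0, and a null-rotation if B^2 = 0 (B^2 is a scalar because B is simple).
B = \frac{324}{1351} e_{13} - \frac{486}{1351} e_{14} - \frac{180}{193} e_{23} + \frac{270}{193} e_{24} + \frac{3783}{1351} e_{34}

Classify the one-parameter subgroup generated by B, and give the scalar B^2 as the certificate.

B^2 term by term: the squares give (\frac{324}{1351})^2*(e_{13})^2 + (-\frac{486}{1351})^2*(e_{14})^2 + (-\frac{180}{193})^2*(e_{23})^2 + (\frac{270}{193})^2*(e_{24})^2 + (\frac{3783}{1351})^2*(e_{34})^2 = \frac{104976}{1825201}*(-1) + \frac{236196}{1825201}*(+1) + \frac{32400}{37249}*(-1) + \frac{72900}{37249}*(+1) + \frac{14311089}{1825201}*(+1) = 9 (each basis 2-blade squares to minus the product of its generators' squares); cross terms between blades sharing an index anticommute and cancel; the commuting (index-disjoint) pairs give grade-4 terms 2*c*c'*(blade product), which cancel blade by blade — e_{1234}: -\frac{174960}{260743} + \frac{174960}{260743} = 0 — confirming B is simple. So B^2 = 9.
Answer: boost, certificate B^2 = 9. One invariant decides it: the square 9 survives every conjugation, and its sign is exactly the classification.


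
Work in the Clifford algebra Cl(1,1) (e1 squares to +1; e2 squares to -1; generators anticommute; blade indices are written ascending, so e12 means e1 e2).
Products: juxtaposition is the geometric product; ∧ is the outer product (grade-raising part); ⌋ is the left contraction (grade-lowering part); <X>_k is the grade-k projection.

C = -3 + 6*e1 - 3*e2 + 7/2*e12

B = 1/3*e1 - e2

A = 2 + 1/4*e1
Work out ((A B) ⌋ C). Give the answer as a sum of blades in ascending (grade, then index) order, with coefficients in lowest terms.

step 1: 1/12 + 2/3*e1 - 2*e2 - 1/4*e12
step 2: -25/8 - 13/2*e1 + 25/12*e2 + 7/24*e12
Answer: -25/8 - 13/2*e1 + 25/12*e2 + 7/24*e12


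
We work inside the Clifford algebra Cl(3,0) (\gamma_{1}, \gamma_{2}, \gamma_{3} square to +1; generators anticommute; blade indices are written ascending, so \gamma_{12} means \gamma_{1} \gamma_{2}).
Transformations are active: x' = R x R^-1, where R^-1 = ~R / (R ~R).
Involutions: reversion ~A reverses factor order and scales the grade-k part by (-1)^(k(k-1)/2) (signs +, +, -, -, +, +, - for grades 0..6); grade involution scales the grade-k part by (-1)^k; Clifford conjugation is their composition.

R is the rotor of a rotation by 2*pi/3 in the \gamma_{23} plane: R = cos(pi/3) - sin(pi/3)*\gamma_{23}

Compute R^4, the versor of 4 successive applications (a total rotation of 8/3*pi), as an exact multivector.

Rotor phase runs at HALF the rotation angle; powers of one rotor simply add phase, so after 4 steps in \gamma_{23} the phase is 4*pi/3 = \frac{4 \pi}{3} and R^4 = cos(\frac{4 \pi}{3}) - sin(\frac{4 \pi}{3})*\gamma_{23}.
cos(\frac{4 \pi}{3}) = - \frac{1}{2} and sin(\frac{4 \pi}{3}) = - \frac{\sqrt{3}}{2}, so R^4 = -\frac{1}{2} + \frac{\sqrt{3}}{2} \gamma_{23}. The net rotation is 2/3*pi (after discarding 1 full turn, each of which contributes a factor -1 to the rotor); the rotor keeps the half-angle phase exactly.
Answer: -\frac{1}{2} + \frac{\sqrt{3}}{2} \gamma_{23}


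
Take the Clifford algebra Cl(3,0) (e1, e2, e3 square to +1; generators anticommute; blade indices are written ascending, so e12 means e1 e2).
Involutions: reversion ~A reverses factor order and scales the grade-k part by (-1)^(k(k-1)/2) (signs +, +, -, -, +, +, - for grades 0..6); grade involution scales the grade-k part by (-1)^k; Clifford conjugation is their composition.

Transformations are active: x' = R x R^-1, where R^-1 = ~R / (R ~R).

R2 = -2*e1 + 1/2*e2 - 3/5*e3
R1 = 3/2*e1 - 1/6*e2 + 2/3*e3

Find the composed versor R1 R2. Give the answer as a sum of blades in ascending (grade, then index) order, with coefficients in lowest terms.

Distribute over the terms of R1 (each basis-blade product reordered to ascending indices, repeated generators contracted through their squares):
(3/2*e1) R2 = -3 + 3/4*e12 - 9/10*e13
(-1/6*e2) R2 = -1/12 - 1/3*e12 + 1/10*e23
(2/3*e3) R2 = -2/5 + 4/3*e13 - 1/3*e23
Summing the partial products and collecting blades:
Answer: -209/60 + 5/12*e12 + 13/30*e13 - 7/30*e23


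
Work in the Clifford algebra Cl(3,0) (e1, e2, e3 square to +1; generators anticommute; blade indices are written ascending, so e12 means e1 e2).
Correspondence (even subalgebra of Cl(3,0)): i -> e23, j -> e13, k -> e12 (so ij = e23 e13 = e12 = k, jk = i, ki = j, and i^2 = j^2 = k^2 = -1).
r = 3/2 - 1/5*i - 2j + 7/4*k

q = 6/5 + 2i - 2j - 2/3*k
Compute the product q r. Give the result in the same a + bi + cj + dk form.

In blades: q = 6/5 - 2/3*e12 - 2*e13 + 2*e23, r = 3/2 + 7/4*e12 - 2*e13 - 1/5*e23.
Distribute q over r term by term (generator squares from the signature, products reordered to ascending indices): (6/5)*r = 9/5 + 21/10*e12 - 12/5*e13 - 6/25*e23; (-2/3*e12)*r = 7/6 - e12 + 2/15*e13 - 4/3*e23; (-2*e13)*r = -4 - 2/5*e12 - 3*e13 - 7/2*e23; (2*e23)*r = 2/5 - 4*e12 - 7/2*e13 + 3*e23.
Sum: -19/30 - 33/10*e12 - 263/30*e13 - 311/150*e23; translating back through the correspondence:
Answer: -19/30 - 311/150*i - 263/30*j - 33/10*k


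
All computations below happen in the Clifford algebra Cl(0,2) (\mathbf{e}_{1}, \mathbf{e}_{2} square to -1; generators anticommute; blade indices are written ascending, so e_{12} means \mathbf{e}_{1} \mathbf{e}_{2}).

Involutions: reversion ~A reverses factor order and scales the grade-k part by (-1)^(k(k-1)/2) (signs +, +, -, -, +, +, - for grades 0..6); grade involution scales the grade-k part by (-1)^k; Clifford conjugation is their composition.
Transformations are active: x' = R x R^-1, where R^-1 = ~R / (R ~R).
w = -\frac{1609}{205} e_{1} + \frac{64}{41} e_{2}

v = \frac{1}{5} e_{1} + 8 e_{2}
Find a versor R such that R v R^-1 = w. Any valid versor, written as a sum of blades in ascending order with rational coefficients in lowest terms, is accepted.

A norm check does it: q(v) = q(w) = -\frac{1601}{25}, hence R = v + w = -\frac{1568}{205} e_{1} + \frac{392}{41} e_{2} realises the map — parallel part kept, (v - w)/2 negated, v carried to w.
Answer: -\frac{1568}{205} e_{1} + \frac{392}{41} e_{2}


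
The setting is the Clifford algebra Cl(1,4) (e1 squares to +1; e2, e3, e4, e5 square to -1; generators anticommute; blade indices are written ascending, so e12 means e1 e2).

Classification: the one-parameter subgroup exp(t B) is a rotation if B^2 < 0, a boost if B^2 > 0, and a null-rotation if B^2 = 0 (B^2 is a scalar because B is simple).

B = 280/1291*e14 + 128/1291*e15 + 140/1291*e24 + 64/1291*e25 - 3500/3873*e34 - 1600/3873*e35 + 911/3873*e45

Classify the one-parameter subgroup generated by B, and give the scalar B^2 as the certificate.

B^2 term by term: the squares give (280/1291)^2*(e14)^2 + (128/1291)^2*(e15)^2 + (140/1291)^2*(e24)^2 + (64/1291)^2*(e25)^2 + (-3500/3873)^2*(e34)^2 + (-1600/3873)^2*(e35)^2 + (911/3873)^2*(e45)^2 = 78400/1666681*(+1) + 16384/1666681*(+1) + 19600/1666681*(-1) + 4096/1666681*(-1) + 12250000/15000129*(-1) + 2560000/15000129*(-1) + 829921/15000129*(-1) = -1 (each basis 2-blade squares to minus the product of its generators' squares); cross terms between blades sharing an index anticommute and cancel; the commuting (index-disjoint) pairs give grade-4 terms 2*c*c'*(blade product), which cancel blade by blade — e1245: -35840/1666681 + 35840/1666681 = 0; e1345: 896000/5000043 - 896000/5000043 = 0; e2345: 448000/5000043 - 448000/5000043 = 0 — confirming B is simple. So B^2 = -1.
Answer: rotation, certificate B^2 = -1. Note: conjugating B changes its blade decomposition but never the scalar B^2 = -1, whose sign settles the classification.


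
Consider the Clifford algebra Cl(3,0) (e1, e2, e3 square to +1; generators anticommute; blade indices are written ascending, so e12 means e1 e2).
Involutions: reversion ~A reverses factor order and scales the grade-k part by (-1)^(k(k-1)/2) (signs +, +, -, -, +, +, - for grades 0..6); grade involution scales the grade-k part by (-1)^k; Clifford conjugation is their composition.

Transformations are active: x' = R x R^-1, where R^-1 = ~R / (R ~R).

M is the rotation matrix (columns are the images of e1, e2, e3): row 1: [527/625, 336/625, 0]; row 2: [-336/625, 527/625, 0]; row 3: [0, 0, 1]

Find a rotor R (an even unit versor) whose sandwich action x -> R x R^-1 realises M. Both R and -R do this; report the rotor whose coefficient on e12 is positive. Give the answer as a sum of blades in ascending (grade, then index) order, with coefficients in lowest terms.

Method: write R = a + b12*e12 + b13*e13 + b23*e23 with a^2 + b12^2 + b13^2 + b23^2 = 1 (so R^-1 = ~R). Expanding the columns R e_j ~R gives tr M = 4a^2 - 1 and, from the antisymmetric part, M21 - M12 = -4a*b12, M13 - M31 = 4a*b13, M32 - M23 = -4a*b23.
Here tr M = 1679/625, so a^2 = (1 + tr M)/4 = 576/625 and a = ±24/25. Taking a = 24/25: M21 - M12 = -672/625, M13 - M31 = 0, M32 - M23 = 0, giving b12 = 7/25, b13 = 0, b23 = 0, i.e. R = 24/25 + 7/25*e12.
Its e12 coefficient is already positive.
Answer: 24/25 + 7/25*e12. Recall the cover is two-to-one: with M of trace 1679/625, both preimages act alike, and the stated e12 sign chooses the sheet.


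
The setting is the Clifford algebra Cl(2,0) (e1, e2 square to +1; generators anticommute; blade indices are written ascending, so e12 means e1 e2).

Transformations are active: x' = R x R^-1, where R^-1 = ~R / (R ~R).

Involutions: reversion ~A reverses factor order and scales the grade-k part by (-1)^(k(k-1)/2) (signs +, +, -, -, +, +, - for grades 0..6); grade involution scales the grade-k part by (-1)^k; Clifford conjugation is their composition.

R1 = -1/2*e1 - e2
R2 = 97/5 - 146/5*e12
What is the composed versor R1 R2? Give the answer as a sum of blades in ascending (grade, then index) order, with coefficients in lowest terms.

Distribute over the terms of R1 (each basis-blade product reordered to ascending indices, repeated generators contracted through their squares):
(-1/2*e1) R2 = -97/10*e1 + 73/5*e2
(-e2) R2 = -146/5*e1 - 97/5*e2
Summing the partial products and collecting blades:
Answer: -389/10*e1 - 24/5*e2


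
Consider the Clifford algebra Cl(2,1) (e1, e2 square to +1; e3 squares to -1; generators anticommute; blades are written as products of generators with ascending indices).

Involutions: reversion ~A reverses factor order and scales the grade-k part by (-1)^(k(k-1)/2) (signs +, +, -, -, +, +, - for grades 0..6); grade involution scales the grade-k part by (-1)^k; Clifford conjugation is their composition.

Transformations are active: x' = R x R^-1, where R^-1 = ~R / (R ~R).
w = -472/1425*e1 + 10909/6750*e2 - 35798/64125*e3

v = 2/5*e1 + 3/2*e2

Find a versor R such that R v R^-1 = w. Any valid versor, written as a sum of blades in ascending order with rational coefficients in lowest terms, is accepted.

Reasoning: v^2 = w^2 = 241/100 since conjugation preserves the quadratic form; R = v + w = 98/1425*e1 + 10517/3375*e2 - 35798/64125*e3 is then valid when invertible, keeping its own part and reversing (v - w)/2.
Answer: 98/1425*e1 + 10517/3375*e2 - 35798/64125*e3


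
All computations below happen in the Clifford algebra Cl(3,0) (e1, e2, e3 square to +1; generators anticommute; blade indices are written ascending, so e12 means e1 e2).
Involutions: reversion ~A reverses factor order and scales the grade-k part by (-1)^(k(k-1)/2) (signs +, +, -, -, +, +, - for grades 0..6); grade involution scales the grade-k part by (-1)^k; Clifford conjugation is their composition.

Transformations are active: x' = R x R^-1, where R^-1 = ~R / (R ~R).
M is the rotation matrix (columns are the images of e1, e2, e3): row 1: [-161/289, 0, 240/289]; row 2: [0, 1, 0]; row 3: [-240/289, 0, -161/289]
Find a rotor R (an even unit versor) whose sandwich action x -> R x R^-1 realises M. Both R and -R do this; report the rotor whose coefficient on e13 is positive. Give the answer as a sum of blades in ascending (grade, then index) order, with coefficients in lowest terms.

Method: write R = a + b12*e12 + b13*e13 + b23*e23 with a^2 + b12^2 + b13^2 + b23^2 = 1 (so R^-1 = ~R). Expanding the columns R e_j ~R gives tr M = 4a^2 - 1 and, from the antisymmetric part, M21 - M12 = -4a*b12, M13 - M31 = 4a*b13, M32 - M23 = -4a*b23.
Here tr M = -33/289, so a^2 = (1 + tr M)/4 = 64/289 and a = ±8/17. Taking a = 8/17: M21 - M12 = 0, M13 - M31 = 480/289, M32 - M23 = 0, giving b12 = 0, b13 = 15/17, b23 = 0, i.e. R = 8/17 + 15/17*e13.
Its e13 coefficient is already positive.
Answer: 8/17 + 15/17*e13. Note: both R and -R realise this M (trace -33/289); the covering map identifies them, and the e13-coefficient sign is the tie-breaker.


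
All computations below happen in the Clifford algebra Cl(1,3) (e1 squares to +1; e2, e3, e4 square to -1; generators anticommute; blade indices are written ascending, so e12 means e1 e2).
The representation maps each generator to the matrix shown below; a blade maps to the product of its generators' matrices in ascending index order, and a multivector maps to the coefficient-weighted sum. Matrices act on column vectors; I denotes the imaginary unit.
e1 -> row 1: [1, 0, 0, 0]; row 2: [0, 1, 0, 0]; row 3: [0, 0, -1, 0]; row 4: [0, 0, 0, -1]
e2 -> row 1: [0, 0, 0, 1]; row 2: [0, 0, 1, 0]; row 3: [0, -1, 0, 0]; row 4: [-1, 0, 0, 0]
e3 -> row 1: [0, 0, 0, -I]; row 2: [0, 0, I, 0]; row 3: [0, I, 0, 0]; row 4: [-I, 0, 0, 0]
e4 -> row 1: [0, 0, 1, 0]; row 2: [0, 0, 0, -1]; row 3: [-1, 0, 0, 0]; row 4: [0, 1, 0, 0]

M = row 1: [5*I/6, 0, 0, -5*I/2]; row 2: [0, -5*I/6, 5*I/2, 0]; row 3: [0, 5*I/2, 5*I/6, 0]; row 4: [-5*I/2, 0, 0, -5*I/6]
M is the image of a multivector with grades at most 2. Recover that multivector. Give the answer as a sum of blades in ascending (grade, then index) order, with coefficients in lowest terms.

Method: the blade images are trace-orthogonal — tr(rho(e_A) rho(e_B)^-1) = 4 if A = B and 0 otherwise — and rho(e_A)^-1 = (e_A)^2 * rho(e_A) with (e_A)^2 = +1 or -1, so the coefficient of e_A in the preimage is (e_A)^2 * tr(M rho(e_A))/4.
Nonzero projections over blades of grade <= 2: e3: (e3)^2 = -1, tr(M rho(e3)) = -10, coefficient 5/2; e23: (e23)^2 = -1, tr(M rho(e23)) = 10/3, coefficient -5/6. Every other blade of grade <= 2 projects to 0.
Answer: 5/2*e3 - 5/6*e23


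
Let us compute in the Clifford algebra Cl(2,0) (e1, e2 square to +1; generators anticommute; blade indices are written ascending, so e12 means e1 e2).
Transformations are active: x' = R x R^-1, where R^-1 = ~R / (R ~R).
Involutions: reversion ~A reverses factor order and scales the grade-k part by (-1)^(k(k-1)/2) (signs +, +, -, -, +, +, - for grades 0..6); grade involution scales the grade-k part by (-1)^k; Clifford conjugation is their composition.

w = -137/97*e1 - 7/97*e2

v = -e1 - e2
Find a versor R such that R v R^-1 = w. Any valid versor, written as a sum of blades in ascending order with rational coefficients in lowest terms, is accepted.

Reasoning: v^2 = w^2 = 2 since conjugation preserves the quadratic form; R = v + w = -234/97*e1 - 104/97*e2 is then valid when invertible, keeping its own part and reversing (v - w)/2.
Answer: -234/97*e1 - 104/97*e2


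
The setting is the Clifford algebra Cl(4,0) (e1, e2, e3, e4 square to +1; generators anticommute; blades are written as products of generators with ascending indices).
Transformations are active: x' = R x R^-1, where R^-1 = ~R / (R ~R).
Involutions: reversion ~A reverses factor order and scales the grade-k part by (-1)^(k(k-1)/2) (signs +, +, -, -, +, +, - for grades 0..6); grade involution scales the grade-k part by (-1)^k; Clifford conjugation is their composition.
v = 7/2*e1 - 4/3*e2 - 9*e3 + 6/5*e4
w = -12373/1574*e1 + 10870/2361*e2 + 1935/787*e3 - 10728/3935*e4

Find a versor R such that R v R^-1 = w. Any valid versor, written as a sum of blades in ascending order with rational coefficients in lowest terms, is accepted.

Equal squares first: v^2 = w^2 = 86821/900. Then v + w = -3432/787*e1 + 2574/787*e2 - 5148/787*e3 - 6006/3935*e4 is a versor taking v to w, provided it is invertible.
Answer: -3432/787*e1 + 2574/787*e2 - 5148/787*e3 - 6006/3935*e4


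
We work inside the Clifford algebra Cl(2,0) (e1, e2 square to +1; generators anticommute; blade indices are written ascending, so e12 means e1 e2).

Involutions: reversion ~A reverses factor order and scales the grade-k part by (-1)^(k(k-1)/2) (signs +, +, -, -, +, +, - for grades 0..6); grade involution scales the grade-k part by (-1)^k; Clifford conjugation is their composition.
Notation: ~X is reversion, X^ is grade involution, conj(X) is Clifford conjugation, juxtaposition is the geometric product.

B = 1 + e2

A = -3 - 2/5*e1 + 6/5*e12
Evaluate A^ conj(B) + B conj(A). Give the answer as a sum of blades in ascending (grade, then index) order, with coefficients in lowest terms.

first term: -3 - 4/5*e1 + 3*e2 + 4/5*e12
second term: -3 + 8/5*e1 - 3*e2 - 8/5*e12
Answer: -6 + 4/5*e1 - 4/5*e12


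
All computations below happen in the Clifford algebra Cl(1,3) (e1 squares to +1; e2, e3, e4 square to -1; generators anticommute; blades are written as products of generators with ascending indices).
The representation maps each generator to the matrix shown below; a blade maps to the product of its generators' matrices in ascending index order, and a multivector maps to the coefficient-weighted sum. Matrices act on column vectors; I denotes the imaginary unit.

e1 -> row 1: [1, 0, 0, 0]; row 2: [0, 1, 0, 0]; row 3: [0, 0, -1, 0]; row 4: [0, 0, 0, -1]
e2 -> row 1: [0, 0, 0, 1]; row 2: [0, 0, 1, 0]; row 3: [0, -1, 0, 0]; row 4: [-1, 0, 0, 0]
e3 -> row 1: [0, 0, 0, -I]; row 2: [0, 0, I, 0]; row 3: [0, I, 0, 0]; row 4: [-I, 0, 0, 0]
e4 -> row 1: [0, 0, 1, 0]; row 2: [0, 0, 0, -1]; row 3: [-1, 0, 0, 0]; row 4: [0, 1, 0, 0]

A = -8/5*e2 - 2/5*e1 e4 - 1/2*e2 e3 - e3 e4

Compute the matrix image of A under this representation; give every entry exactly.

Bivector images (products of the table entries): rho(e1 e4) = rho(e1)rho(e4) = row 1: [0, 0, 1, 0]; row 2: [0, 0, 0, -1]; row 3: [1, 0, 0, 0]; row 4: [0, -1, 0, 0]; rho(e2 e3) = rho(e2)rho(e3) = row 1: [-I, 0, 0, 0]; row 2: [0, I, 0, 0]; row 3: [0, 0, -I, 0]; row 4: [0, 0, 0, I]; rho(e3 e4) = rho(e3)rho(e4) = row 1: [0, -I, 0, 0]; row 2: [-I, 0, 0, 0]; row 3: [0, 0, 0, -I]; row 4: [0, 0, -I, 0].
M = (-8/5)*rho(e2) + (-2/5)*rho(e1 e4) + (-1/2)*rho(e2 e3) + (-1)*rho(e3 e4), summed entrywise:
Answer: row 1: [I/2, I, -2/5, -8/5]; row 2: [I, -I/2, -8/5, 2/5]; row 3: [-2/5, 8/5, I/2, I]; row 4: [8/5, 2/5, I, -I/2]


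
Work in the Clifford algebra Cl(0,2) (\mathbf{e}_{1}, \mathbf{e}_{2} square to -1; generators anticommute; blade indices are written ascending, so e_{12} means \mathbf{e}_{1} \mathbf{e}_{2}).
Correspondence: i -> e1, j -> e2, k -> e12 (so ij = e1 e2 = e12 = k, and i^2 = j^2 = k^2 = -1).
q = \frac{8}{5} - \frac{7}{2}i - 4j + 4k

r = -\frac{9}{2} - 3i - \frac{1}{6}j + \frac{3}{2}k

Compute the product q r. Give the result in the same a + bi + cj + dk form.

In blades: q = \frac{8}{5} - \frac{7}{2} e_{1} - 4 e_{2} + 4 e_{12}, r = -\frac{9}{2} - 3 e_{1} - \frac{1}{6} e_{2} + \frac{3}{2} e_{12}.
Distribute q over r term by term (generator squares from the signature, products reordered to ascending indices): (\frac{8}{5})*r = -\frac{36}{5} - \frac{24}{5} e_{1} - \frac{4}{15} e_{2} + \frac{12}{5} e_{12}; (-\frac{7}{2} e_{1})*r = -\frac{21}{2} + \frac{63}{4} e_{1} + \frac{21}{4} e_{2} + \frac{7}{12} e_{12}; (-4 e_{2})*r = -\frac{2}{3} - 6 e_{1} + 18 e_{2} - 12 e_{12}; (4 e_{12})*r = -6 + \frac{2}{3} e_{1} - 12 e_{2} - 18 e_{12}.
Sum: -\frac{731}{30} + \frac{337}{60} e_{1} + \frac{659}{60} e_{2} - \frac{1621}{60} e_{12}; translating back through the correspondence:
Answer: -\frac{731}{30} + \frac{337}{60}i + \frac{659}{60}j - \frac{1621}{60}k


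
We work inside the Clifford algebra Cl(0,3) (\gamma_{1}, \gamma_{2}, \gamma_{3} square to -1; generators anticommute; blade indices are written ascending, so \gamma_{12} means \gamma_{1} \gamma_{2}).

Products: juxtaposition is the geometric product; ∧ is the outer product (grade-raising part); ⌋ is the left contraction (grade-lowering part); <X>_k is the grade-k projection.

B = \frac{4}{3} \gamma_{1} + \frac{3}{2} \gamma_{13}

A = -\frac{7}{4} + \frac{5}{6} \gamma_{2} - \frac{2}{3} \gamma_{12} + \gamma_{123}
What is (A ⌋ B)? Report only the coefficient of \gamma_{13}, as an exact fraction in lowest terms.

step 1: -\frac{7}{3} \gamma_{1} - \frac{21}{8} \gamma_{13}
Answer: -\frac{21}{8}


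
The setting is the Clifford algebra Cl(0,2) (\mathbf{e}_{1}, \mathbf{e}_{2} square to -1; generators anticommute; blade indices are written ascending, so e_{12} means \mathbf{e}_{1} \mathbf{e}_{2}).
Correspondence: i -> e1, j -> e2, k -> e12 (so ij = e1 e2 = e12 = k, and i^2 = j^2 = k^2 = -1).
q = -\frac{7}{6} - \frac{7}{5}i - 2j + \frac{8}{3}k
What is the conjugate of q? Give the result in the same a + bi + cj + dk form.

In blades: q = -\frac{7}{6} - \frac{7}{5} e_{1} - 2 e_{2} + \frac{8}{3} e_{12}.
Conjugation here is Clifford conjugation: the scalar is fixed and the grade-1 and grade-2 blades all flip sign, giving -\frac{7}{6} + \frac{7}{5} e_{1} + 2 e_{2} - \frac{8}{3} e_{12}; translating back:
Answer: -\frac{7}{6} + \frac{7}{5}i + 2j - \frac{8}{3}k


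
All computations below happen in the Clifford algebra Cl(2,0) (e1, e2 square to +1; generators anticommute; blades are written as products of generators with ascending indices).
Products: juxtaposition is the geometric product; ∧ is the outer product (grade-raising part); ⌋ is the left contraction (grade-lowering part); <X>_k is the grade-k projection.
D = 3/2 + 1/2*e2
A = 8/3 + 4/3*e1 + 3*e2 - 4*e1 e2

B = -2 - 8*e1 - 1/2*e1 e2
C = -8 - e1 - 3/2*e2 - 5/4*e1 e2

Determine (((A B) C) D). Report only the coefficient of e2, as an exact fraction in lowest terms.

step 1: -18 - 45/2*e1 - 116/3*e2 + 92/3*e1 e2
step 2: 1577/6 + 311/3*e1 + 3161/8*e2 - 911/4*e1 e2
step 3: 9469/16 + 333/8*e1 + 34757/48*e2 - 6955/24*e1 e2
Answer: 34757/48


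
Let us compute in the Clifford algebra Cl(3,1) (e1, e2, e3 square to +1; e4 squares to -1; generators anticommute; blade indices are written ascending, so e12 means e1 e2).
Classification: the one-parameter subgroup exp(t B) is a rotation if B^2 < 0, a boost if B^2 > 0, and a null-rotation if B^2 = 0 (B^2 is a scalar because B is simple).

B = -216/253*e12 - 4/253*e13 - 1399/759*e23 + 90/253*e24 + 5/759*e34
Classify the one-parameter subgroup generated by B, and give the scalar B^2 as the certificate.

B^2 term by term: the squares give (-216/253)^2*(e12)^2 + (-4/253)^2*(e13)^2 + (-1399/759)^2*(e23)^2 + (90/253)^2*(e24)^2 + (5/759)^2*(e34)^2 = 46656/64009*(-1) + 16/64009*(-1) + 1957201/576081*(-1) + 8100/64009*(+1) + 25/576081*(+1) = -4 (each basis 2-blade squares to minus the product of its generators' squares); cross terms between blades sharing an index anticommute and cancel; the commuting (index-disjoint) pairs give grade-4 terms 2*c*c'*(blade product), which cancel blade by blade — e1234: -720/64009 + 720/64009 = 0 — confirming B is simple. So B^2 = -4.
Answer: rotation, certificate B^2 = -4. Note: conjugating B changes its blade decomposition but never the scalar B^2 = -4, whose sign settles the classification.


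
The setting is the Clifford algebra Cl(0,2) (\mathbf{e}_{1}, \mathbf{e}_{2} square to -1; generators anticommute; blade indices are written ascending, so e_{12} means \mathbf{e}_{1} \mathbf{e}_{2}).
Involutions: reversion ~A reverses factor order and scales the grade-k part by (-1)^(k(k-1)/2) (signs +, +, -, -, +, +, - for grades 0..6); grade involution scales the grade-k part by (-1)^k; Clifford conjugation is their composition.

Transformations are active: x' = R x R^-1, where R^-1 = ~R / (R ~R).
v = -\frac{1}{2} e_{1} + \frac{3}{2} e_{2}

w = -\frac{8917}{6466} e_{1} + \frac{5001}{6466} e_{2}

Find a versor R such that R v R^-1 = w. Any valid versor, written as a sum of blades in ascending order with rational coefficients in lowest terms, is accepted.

Why this works: both vectors square to -\frac{5}{2}, so q(v) = q(w) and R = v + w = -\frac{6075}{3233} e_{1} + \frac{7350}{3233} e_{2} carries v to w — its own direction survives, the complement (v - w)/2 flips.
Answer: -\frac{6075}{3233} e_{1} + \frac{7350}{3233} e_{2}
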